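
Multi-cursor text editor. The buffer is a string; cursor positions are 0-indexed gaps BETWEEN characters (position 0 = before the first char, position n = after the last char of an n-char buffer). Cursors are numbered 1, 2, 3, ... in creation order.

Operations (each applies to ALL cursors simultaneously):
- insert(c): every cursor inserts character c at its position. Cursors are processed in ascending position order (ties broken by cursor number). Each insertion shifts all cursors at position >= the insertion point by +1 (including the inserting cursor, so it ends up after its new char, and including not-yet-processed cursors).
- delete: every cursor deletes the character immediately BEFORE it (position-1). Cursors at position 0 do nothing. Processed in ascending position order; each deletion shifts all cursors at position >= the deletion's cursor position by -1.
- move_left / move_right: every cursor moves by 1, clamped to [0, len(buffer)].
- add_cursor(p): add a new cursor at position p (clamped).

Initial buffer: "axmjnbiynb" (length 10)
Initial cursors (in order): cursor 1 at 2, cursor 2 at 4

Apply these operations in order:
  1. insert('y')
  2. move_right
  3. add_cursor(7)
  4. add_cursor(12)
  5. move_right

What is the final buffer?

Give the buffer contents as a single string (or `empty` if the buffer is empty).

Answer: axymjynbiynb

Derivation:
After op 1 (insert('y')): buffer="axymjynbiynb" (len 12), cursors c1@3 c2@6, authorship ..1..2......
After op 2 (move_right): buffer="axymjynbiynb" (len 12), cursors c1@4 c2@7, authorship ..1..2......
After op 3 (add_cursor(7)): buffer="axymjynbiynb" (len 12), cursors c1@4 c2@7 c3@7, authorship ..1..2......
After op 4 (add_cursor(12)): buffer="axymjynbiynb" (len 12), cursors c1@4 c2@7 c3@7 c4@12, authorship ..1..2......
After op 5 (move_right): buffer="axymjynbiynb" (len 12), cursors c1@5 c2@8 c3@8 c4@12, authorship ..1..2......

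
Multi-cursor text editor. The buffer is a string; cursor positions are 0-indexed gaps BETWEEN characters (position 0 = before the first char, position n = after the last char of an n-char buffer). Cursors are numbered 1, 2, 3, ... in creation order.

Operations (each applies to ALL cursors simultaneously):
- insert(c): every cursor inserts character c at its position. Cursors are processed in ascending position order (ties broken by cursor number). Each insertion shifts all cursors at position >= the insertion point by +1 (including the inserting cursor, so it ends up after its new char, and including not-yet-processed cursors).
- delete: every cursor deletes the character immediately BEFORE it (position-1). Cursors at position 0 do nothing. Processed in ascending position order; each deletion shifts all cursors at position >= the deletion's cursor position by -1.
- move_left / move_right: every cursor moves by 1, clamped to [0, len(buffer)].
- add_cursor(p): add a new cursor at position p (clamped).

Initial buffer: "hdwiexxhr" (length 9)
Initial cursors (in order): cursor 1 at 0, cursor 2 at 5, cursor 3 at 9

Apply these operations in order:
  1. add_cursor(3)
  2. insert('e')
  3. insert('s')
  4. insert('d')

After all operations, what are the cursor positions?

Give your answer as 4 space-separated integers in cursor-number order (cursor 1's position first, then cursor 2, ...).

Answer: 3 14 21 9

Derivation:
After op 1 (add_cursor(3)): buffer="hdwiexxhr" (len 9), cursors c1@0 c4@3 c2@5 c3@9, authorship .........
After op 2 (insert('e')): buffer="ehdweieexxhre" (len 13), cursors c1@1 c4@5 c2@8 c3@13, authorship 1...4..2....3
After op 3 (insert('s')): buffer="eshdwesieesxxhres" (len 17), cursors c1@2 c4@7 c2@11 c3@17, authorship 11...44..22....33
After op 4 (insert('d')): buffer="esdhdwesdieesdxxhresd" (len 21), cursors c1@3 c4@9 c2@14 c3@21, authorship 111...444..222....333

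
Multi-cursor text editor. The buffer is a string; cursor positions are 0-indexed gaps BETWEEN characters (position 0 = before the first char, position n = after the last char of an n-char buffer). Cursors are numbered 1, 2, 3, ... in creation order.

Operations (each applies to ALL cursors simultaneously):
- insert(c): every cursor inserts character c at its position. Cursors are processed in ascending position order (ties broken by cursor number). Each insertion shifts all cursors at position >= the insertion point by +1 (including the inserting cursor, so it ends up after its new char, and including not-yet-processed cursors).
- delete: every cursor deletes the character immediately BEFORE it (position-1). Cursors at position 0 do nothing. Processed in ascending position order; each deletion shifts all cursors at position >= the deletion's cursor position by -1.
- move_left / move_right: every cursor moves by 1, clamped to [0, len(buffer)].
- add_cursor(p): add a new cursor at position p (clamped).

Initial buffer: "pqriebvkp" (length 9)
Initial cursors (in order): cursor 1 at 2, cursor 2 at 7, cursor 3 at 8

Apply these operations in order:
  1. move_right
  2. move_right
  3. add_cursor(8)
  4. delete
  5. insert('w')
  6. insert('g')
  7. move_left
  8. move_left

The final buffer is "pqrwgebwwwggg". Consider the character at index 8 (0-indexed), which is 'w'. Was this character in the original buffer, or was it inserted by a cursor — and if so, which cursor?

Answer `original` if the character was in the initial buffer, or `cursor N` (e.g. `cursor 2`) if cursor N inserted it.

Answer: cursor 3

Derivation:
After op 1 (move_right): buffer="pqriebvkp" (len 9), cursors c1@3 c2@8 c3@9, authorship .........
After op 2 (move_right): buffer="pqriebvkp" (len 9), cursors c1@4 c2@9 c3@9, authorship .........
After op 3 (add_cursor(8)): buffer="pqriebvkp" (len 9), cursors c1@4 c4@8 c2@9 c3@9, authorship .........
After op 4 (delete): buffer="pqreb" (len 5), cursors c1@3 c2@5 c3@5 c4@5, authorship .....
After op 5 (insert('w')): buffer="pqrwebwww" (len 9), cursors c1@4 c2@9 c3@9 c4@9, authorship ...1..234
After op 6 (insert('g')): buffer="pqrwgebwwwggg" (len 13), cursors c1@5 c2@13 c3@13 c4@13, authorship ...11..234234
After op 7 (move_left): buffer="pqrwgebwwwggg" (len 13), cursors c1@4 c2@12 c3@12 c4@12, authorship ...11..234234
After op 8 (move_left): buffer="pqrwgebwwwggg" (len 13), cursors c1@3 c2@11 c3@11 c4@11, authorship ...11..234234
Authorship (.=original, N=cursor N): . . . 1 1 . . 2 3 4 2 3 4
Index 8: author = 3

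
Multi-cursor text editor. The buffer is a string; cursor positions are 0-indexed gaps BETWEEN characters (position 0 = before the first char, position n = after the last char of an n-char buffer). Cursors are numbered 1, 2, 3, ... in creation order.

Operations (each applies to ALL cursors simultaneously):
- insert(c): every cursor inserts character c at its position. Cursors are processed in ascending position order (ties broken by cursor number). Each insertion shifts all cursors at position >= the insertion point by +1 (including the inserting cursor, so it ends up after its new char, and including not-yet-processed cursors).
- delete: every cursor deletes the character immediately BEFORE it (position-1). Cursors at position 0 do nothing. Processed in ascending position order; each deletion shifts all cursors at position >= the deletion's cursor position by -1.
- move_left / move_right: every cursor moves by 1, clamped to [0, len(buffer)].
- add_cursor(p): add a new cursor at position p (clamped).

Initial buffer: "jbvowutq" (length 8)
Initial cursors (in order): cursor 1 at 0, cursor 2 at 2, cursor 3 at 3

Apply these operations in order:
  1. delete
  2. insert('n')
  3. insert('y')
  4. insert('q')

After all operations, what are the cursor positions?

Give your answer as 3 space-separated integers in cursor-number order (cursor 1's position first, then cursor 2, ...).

Answer: 3 10 10

Derivation:
After op 1 (delete): buffer="jowutq" (len 6), cursors c1@0 c2@1 c3@1, authorship ......
After op 2 (insert('n')): buffer="njnnowutq" (len 9), cursors c1@1 c2@4 c3@4, authorship 1.23.....
After op 3 (insert('y')): buffer="nyjnnyyowutq" (len 12), cursors c1@2 c2@7 c3@7, authorship 11.2323.....
After op 4 (insert('q')): buffer="nyqjnnyyqqowutq" (len 15), cursors c1@3 c2@10 c3@10, authorship 111.232323.....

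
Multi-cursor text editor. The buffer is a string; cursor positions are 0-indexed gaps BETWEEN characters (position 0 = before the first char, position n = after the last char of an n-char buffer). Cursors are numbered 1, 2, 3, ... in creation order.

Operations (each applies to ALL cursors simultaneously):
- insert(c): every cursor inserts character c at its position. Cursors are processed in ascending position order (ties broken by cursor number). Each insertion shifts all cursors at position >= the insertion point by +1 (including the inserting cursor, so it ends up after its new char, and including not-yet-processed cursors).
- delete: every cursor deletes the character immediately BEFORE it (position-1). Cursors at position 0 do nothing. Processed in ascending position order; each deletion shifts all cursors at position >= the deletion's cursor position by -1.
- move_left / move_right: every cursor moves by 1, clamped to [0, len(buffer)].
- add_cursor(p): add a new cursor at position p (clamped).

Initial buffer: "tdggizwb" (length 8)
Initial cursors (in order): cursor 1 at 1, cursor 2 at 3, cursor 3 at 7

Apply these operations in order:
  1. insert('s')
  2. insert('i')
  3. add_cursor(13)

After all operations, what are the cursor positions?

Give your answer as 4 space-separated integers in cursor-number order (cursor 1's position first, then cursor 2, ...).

Answer: 3 7 13 13

Derivation:
After op 1 (insert('s')): buffer="tsdgsgizwsb" (len 11), cursors c1@2 c2@5 c3@10, authorship .1..2....3.
After op 2 (insert('i')): buffer="tsidgsigizwsib" (len 14), cursors c1@3 c2@7 c3@13, authorship .11..22....33.
After op 3 (add_cursor(13)): buffer="tsidgsigizwsib" (len 14), cursors c1@3 c2@7 c3@13 c4@13, authorship .11..22....33.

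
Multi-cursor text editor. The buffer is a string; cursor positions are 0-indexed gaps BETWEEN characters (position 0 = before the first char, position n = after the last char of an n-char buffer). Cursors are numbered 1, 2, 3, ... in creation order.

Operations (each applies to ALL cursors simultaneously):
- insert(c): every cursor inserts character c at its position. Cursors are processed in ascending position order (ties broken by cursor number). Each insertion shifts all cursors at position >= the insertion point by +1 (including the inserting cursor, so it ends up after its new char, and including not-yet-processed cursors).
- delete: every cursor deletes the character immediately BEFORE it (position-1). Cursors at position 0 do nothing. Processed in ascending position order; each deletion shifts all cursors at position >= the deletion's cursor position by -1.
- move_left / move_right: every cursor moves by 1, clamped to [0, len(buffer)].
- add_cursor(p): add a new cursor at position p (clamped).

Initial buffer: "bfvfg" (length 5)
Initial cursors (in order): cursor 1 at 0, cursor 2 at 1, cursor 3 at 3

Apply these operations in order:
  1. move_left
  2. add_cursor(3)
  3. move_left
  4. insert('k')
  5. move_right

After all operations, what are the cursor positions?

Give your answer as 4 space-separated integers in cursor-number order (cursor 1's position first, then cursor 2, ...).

After op 1 (move_left): buffer="bfvfg" (len 5), cursors c1@0 c2@0 c3@2, authorship .....
After op 2 (add_cursor(3)): buffer="bfvfg" (len 5), cursors c1@0 c2@0 c3@2 c4@3, authorship .....
After op 3 (move_left): buffer="bfvfg" (len 5), cursors c1@0 c2@0 c3@1 c4@2, authorship .....
After op 4 (insert('k')): buffer="kkbkfkvfg" (len 9), cursors c1@2 c2@2 c3@4 c4@6, authorship 12.3.4...
After op 5 (move_right): buffer="kkbkfkvfg" (len 9), cursors c1@3 c2@3 c3@5 c4@7, authorship 12.3.4...

Answer: 3 3 5 7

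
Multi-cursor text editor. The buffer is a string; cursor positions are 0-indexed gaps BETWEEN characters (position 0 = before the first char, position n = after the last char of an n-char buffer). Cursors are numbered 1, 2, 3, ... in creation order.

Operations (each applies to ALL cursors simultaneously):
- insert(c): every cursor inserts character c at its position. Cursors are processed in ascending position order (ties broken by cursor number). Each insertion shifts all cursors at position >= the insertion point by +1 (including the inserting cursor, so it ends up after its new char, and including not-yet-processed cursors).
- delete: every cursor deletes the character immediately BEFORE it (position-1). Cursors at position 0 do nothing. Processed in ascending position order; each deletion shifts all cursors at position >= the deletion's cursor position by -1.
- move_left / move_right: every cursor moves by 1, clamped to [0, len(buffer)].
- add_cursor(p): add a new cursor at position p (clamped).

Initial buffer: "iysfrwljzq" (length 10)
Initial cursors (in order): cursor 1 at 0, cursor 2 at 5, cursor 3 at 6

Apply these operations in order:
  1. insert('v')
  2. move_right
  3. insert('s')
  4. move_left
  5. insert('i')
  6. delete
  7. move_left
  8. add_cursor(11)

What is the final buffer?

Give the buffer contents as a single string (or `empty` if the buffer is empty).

After op 1 (insert('v')): buffer="viysfrvwvljzq" (len 13), cursors c1@1 c2@7 c3@9, authorship 1.....2.3....
After op 2 (move_right): buffer="viysfrvwvljzq" (len 13), cursors c1@2 c2@8 c3@10, authorship 1.....2.3....
After op 3 (insert('s')): buffer="visysfrvwsvlsjzq" (len 16), cursors c1@3 c2@10 c3@13, authorship 1.1....2.23.3...
After op 4 (move_left): buffer="visysfrvwsvlsjzq" (len 16), cursors c1@2 c2@9 c3@12, authorship 1.1....2.23.3...
After op 5 (insert('i')): buffer="viisysfrvwisvlisjzq" (len 19), cursors c1@3 c2@11 c3@15, authorship 1.11....2.223.33...
After op 6 (delete): buffer="visysfrvwsvlsjzq" (len 16), cursors c1@2 c2@9 c3@12, authorship 1.1....2.23.3...
After op 7 (move_left): buffer="visysfrvwsvlsjzq" (len 16), cursors c1@1 c2@8 c3@11, authorship 1.1....2.23.3...
After op 8 (add_cursor(11)): buffer="visysfrvwsvlsjzq" (len 16), cursors c1@1 c2@8 c3@11 c4@11, authorship 1.1....2.23.3...

Answer: visysfrvwsvlsjzq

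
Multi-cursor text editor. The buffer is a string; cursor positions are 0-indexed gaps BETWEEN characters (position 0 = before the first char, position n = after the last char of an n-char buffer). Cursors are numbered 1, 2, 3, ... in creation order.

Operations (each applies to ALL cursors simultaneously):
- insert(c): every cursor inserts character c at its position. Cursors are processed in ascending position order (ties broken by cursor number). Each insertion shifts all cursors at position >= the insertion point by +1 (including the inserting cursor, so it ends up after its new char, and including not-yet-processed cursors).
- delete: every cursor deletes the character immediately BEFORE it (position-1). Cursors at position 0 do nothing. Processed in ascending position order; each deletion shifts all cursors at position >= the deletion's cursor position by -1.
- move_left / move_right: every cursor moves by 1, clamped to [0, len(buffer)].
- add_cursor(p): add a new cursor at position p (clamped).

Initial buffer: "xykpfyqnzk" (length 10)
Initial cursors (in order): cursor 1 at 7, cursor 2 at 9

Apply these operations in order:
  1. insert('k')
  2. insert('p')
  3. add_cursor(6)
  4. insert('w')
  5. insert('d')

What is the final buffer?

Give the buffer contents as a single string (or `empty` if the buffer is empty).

Answer: xykpfywdqkpwdnzkpwdk

Derivation:
After op 1 (insert('k')): buffer="xykpfyqknzkk" (len 12), cursors c1@8 c2@11, authorship .......1..2.
After op 2 (insert('p')): buffer="xykpfyqkpnzkpk" (len 14), cursors c1@9 c2@13, authorship .......11..22.
After op 3 (add_cursor(6)): buffer="xykpfyqkpnzkpk" (len 14), cursors c3@6 c1@9 c2@13, authorship .......11..22.
After op 4 (insert('w')): buffer="xykpfywqkpwnzkpwk" (len 17), cursors c3@7 c1@11 c2@16, authorship ......3.111..222.
After op 5 (insert('d')): buffer="xykpfywdqkpwdnzkpwdk" (len 20), cursors c3@8 c1@13 c2@19, authorship ......33.1111..2222.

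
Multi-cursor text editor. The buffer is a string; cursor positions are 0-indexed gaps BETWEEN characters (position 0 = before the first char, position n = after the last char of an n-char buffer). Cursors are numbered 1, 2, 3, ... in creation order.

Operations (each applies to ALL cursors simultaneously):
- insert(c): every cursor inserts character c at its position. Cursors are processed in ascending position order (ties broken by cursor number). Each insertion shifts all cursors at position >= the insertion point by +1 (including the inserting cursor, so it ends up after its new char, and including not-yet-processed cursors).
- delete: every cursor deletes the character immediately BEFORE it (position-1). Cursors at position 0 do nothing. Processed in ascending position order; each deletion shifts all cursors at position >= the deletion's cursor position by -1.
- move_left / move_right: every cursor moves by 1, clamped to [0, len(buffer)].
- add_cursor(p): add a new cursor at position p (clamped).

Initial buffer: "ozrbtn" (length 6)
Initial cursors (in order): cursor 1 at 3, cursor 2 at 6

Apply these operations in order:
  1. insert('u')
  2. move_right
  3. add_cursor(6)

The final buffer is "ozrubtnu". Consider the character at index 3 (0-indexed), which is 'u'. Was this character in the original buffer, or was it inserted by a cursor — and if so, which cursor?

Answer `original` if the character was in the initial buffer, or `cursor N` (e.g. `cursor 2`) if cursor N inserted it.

Answer: cursor 1

Derivation:
After op 1 (insert('u')): buffer="ozrubtnu" (len 8), cursors c1@4 c2@8, authorship ...1...2
After op 2 (move_right): buffer="ozrubtnu" (len 8), cursors c1@5 c2@8, authorship ...1...2
After op 3 (add_cursor(6)): buffer="ozrubtnu" (len 8), cursors c1@5 c3@6 c2@8, authorship ...1...2
Authorship (.=original, N=cursor N): . . . 1 . . . 2
Index 3: author = 1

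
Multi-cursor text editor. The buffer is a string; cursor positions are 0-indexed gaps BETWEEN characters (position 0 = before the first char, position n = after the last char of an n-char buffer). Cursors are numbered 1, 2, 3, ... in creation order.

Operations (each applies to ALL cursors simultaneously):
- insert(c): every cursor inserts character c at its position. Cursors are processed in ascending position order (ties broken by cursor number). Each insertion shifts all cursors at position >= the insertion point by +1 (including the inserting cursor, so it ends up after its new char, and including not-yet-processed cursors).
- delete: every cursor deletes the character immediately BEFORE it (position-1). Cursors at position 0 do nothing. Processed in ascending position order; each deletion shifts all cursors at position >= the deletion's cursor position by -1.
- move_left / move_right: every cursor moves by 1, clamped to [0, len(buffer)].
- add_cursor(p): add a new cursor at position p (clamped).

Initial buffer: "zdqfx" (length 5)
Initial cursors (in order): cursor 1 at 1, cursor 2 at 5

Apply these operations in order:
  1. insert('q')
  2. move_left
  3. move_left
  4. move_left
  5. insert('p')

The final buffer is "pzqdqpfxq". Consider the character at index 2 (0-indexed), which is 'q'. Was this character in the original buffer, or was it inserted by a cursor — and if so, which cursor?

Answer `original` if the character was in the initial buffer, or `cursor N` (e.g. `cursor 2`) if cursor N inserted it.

After op 1 (insert('q')): buffer="zqdqfxq" (len 7), cursors c1@2 c2@7, authorship .1....2
After op 2 (move_left): buffer="zqdqfxq" (len 7), cursors c1@1 c2@6, authorship .1....2
After op 3 (move_left): buffer="zqdqfxq" (len 7), cursors c1@0 c2@5, authorship .1....2
After op 4 (move_left): buffer="zqdqfxq" (len 7), cursors c1@0 c2@4, authorship .1....2
After op 5 (insert('p')): buffer="pzqdqpfxq" (len 9), cursors c1@1 c2@6, authorship 1.1..2..2
Authorship (.=original, N=cursor N): 1 . 1 . . 2 . . 2
Index 2: author = 1

Answer: cursor 1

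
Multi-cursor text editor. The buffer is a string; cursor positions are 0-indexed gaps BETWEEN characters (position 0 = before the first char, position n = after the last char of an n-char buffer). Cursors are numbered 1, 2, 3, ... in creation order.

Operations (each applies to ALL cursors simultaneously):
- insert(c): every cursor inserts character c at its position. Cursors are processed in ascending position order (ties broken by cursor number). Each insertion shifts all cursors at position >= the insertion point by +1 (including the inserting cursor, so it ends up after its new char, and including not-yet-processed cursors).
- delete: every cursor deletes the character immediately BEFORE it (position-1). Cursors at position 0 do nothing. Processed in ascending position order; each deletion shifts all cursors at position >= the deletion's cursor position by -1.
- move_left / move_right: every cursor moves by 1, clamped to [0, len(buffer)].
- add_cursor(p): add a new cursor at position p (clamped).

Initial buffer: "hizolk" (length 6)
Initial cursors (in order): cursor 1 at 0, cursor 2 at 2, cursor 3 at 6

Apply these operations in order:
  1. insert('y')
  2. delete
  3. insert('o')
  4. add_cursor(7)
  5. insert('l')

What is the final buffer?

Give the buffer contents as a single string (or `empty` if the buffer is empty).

Answer: olhiolzollkol

Derivation:
After op 1 (insert('y')): buffer="yhiyzolky" (len 9), cursors c1@1 c2@4 c3@9, authorship 1..2....3
After op 2 (delete): buffer="hizolk" (len 6), cursors c1@0 c2@2 c3@6, authorship ......
After op 3 (insert('o')): buffer="ohiozolko" (len 9), cursors c1@1 c2@4 c3@9, authorship 1..2....3
After op 4 (add_cursor(7)): buffer="ohiozolko" (len 9), cursors c1@1 c2@4 c4@7 c3@9, authorship 1..2....3
After op 5 (insert('l')): buffer="olhiolzollkol" (len 13), cursors c1@2 c2@6 c4@10 c3@13, authorship 11..22...4.33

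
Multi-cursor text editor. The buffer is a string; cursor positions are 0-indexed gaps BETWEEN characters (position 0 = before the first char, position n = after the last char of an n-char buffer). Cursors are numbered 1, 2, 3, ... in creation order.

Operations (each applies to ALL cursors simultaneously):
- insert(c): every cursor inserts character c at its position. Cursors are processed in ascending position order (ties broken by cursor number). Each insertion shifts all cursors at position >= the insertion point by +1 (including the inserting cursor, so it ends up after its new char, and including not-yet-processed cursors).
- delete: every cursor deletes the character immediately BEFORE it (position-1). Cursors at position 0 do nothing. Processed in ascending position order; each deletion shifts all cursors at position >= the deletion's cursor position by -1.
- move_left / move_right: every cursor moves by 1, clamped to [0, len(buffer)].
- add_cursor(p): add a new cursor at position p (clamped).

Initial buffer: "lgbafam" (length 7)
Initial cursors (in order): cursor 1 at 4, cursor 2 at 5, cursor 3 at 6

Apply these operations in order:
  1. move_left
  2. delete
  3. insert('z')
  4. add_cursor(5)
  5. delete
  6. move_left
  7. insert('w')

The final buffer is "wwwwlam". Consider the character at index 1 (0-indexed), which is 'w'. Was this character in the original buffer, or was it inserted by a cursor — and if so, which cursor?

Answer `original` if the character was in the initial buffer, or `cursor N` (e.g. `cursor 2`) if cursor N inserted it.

After op 1 (move_left): buffer="lgbafam" (len 7), cursors c1@3 c2@4 c3@5, authorship .......
After op 2 (delete): buffer="lgam" (len 4), cursors c1@2 c2@2 c3@2, authorship ....
After op 3 (insert('z')): buffer="lgzzzam" (len 7), cursors c1@5 c2@5 c3@5, authorship ..123..
After op 4 (add_cursor(5)): buffer="lgzzzam" (len 7), cursors c1@5 c2@5 c3@5 c4@5, authorship ..123..
After op 5 (delete): buffer="lam" (len 3), cursors c1@1 c2@1 c3@1 c4@1, authorship ...
After op 6 (move_left): buffer="lam" (len 3), cursors c1@0 c2@0 c3@0 c4@0, authorship ...
After op 7 (insert('w')): buffer="wwwwlam" (len 7), cursors c1@4 c2@4 c3@4 c4@4, authorship 1234...
Authorship (.=original, N=cursor N): 1 2 3 4 . . .
Index 1: author = 2

Answer: cursor 2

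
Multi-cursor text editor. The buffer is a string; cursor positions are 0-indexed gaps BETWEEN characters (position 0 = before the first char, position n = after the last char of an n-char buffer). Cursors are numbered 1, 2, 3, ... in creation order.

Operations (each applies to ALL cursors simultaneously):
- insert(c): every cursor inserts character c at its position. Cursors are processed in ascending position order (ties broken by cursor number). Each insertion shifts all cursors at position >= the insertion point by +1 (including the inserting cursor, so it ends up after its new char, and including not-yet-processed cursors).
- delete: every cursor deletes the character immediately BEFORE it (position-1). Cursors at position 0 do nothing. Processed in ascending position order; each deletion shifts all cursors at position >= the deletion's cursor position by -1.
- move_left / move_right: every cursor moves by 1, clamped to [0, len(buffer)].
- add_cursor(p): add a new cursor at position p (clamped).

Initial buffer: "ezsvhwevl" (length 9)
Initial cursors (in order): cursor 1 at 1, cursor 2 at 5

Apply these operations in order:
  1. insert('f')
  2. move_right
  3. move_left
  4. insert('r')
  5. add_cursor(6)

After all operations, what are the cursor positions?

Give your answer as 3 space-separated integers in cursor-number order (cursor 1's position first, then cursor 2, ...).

Answer: 3 9 6

Derivation:
After op 1 (insert('f')): buffer="efzsvhfwevl" (len 11), cursors c1@2 c2@7, authorship .1....2....
After op 2 (move_right): buffer="efzsvhfwevl" (len 11), cursors c1@3 c2@8, authorship .1....2....
After op 3 (move_left): buffer="efzsvhfwevl" (len 11), cursors c1@2 c2@7, authorship .1....2....
After op 4 (insert('r')): buffer="efrzsvhfrwevl" (len 13), cursors c1@3 c2@9, authorship .11....22....
After op 5 (add_cursor(6)): buffer="efrzsvhfrwevl" (len 13), cursors c1@3 c3@6 c2@9, authorship .11....22....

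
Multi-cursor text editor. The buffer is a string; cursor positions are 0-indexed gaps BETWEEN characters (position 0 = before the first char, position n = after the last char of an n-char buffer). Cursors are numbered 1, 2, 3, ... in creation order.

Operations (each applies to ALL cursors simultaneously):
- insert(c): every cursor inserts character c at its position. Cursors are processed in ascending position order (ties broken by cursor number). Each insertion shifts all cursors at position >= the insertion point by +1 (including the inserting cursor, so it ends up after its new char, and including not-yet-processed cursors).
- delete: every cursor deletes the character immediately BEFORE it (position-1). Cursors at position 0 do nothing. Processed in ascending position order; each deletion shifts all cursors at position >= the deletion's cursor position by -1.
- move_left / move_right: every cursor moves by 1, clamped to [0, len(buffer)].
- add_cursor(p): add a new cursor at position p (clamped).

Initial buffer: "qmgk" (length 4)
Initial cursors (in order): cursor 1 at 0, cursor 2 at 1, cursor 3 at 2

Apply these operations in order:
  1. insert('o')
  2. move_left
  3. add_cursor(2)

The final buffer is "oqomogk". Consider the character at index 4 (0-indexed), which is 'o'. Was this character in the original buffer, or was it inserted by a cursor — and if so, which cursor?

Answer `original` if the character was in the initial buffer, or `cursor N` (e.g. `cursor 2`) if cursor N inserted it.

Answer: cursor 3

Derivation:
After op 1 (insert('o')): buffer="oqomogk" (len 7), cursors c1@1 c2@3 c3@5, authorship 1.2.3..
After op 2 (move_left): buffer="oqomogk" (len 7), cursors c1@0 c2@2 c3@4, authorship 1.2.3..
After op 3 (add_cursor(2)): buffer="oqomogk" (len 7), cursors c1@0 c2@2 c4@2 c3@4, authorship 1.2.3..
Authorship (.=original, N=cursor N): 1 . 2 . 3 . .
Index 4: author = 3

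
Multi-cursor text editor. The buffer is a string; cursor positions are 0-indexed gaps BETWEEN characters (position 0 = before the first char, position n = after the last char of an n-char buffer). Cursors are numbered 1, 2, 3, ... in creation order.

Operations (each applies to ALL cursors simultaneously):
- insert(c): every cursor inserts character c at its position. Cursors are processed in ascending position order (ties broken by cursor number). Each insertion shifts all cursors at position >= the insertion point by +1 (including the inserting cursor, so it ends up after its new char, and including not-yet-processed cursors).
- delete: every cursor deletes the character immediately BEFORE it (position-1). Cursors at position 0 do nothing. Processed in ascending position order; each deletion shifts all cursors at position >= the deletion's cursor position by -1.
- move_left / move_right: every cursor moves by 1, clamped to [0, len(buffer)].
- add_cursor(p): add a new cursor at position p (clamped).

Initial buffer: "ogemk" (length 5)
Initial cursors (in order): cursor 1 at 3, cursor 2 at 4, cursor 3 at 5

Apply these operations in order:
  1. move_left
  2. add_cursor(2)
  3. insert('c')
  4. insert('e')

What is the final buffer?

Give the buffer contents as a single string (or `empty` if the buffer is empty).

After op 1 (move_left): buffer="ogemk" (len 5), cursors c1@2 c2@3 c3@4, authorship .....
After op 2 (add_cursor(2)): buffer="ogemk" (len 5), cursors c1@2 c4@2 c2@3 c3@4, authorship .....
After op 3 (insert('c')): buffer="ogccecmck" (len 9), cursors c1@4 c4@4 c2@6 c3@8, authorship ..14.2.3.
After op 4 (insert('e')): buffer="ogcceeecemcek" (len 13), cursors c1@6 c4@6 c2@9 c3@12, authorship ..1414.22.33.

Answer: ogcceeecemcek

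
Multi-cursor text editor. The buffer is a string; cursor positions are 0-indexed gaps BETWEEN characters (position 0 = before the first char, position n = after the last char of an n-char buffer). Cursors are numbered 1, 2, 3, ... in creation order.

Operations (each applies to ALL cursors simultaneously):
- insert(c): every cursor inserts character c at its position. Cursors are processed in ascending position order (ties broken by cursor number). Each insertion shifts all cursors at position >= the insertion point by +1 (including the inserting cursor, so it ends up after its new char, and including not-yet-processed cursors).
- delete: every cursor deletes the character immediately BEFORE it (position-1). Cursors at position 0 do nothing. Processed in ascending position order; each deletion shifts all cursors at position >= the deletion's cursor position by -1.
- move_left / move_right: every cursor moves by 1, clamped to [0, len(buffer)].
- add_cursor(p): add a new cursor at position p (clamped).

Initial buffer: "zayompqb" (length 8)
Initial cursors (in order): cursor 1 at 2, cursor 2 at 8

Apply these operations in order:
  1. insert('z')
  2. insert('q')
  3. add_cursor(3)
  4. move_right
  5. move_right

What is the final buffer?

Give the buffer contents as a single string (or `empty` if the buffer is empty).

Answer: zazqyompqbzq

Derivation:
After op 1 (insert('z')): buffer="zazyompqbz" (len 10), cursors c1@3 c2@10, authorship ..1......2
After op 2 (insert('q')): buffer="zazqyompqbzq" (len 12), cursors c1@4 c2@12, authorship ..11......22
After op 3 (add_cursor(3)): buffer="zazqyompqbzq" (len 12), cursors c3@3 c1@4 c2@12, authorship ..11......22
After op 4 (move_right): buffer="zazqyompqbzq" (len 12), cursors c3@4 c1@5 c2@12, authorship ..11......22
After op 5 (move_right): buffer="zazqyompqbzq" (len 12), cursors c3@5 c1@6 c2@12, authorship ..11......22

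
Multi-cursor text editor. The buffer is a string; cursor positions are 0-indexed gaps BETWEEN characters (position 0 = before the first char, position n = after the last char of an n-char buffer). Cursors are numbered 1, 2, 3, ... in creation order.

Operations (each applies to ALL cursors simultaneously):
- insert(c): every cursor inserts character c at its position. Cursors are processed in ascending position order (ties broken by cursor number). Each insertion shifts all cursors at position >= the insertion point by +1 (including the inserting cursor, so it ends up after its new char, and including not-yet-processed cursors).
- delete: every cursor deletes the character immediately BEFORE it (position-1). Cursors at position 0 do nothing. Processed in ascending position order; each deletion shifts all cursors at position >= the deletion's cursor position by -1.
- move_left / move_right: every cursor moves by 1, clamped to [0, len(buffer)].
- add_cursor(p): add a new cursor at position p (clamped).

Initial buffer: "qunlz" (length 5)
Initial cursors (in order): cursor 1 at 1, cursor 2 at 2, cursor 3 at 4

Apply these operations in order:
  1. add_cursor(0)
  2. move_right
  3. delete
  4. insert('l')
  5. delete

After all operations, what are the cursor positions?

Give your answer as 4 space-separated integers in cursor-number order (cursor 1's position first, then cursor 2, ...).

Answer: 0 0 1 0

Derivation:
After op 1 (add_cursor(0)): buffer="qunlz" (len 5), cursors c4@0 c1@1 c2@2 c3@4, authorship .....
After op 2 (move_right): buffer="qunlz" (len 5), cursors c4@1 c1@2 c2@3 c3@5, authorship .....
After op 3 (delete): buffer="l" (len 1), cursors c1@0 c2@0 c4@0 c3@1, authorship .
After op 4 (insert('l')): buffer="lllll" (len 5), cursors c1@3 c2@3 c4@3 c3@5, authorship 124.3
After op 5 (delete): buffer="l" (len 1), cursors c1@0 c2@0 c4@0 c3@1, authorship .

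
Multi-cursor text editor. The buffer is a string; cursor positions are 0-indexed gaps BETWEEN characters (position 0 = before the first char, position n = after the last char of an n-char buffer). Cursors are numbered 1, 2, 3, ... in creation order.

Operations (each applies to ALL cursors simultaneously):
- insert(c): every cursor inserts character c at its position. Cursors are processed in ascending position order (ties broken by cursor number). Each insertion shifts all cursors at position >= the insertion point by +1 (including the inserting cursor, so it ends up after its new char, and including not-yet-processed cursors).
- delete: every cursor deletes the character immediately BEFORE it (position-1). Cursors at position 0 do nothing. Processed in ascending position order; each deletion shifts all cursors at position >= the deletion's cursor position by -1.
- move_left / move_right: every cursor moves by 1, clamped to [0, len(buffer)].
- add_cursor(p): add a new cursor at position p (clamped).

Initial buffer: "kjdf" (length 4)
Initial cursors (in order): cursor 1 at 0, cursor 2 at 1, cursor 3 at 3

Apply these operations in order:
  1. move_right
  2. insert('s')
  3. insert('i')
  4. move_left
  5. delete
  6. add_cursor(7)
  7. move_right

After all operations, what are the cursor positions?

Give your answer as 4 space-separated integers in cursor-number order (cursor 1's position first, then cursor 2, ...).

After op 1 (move_right): buffer="kjdf" (len 4), cursors c1@1 c2@2 c3@4, authorship ....
After op 2 (insert('s')): buffer="ksjsdfs" (len 7), cursors c1@2 c2@4 c3@7, authorship .1.2..3
After op 3 (insert('i')): buffer="ksijsidfsi" (len 10), cursors c1@3 c2@6 c3@10, authorship .11.22..33
After op 4 (move_left): buffer="ksijsidfsi" (len 10), cursors c1@2 c2@5 c3@9, authorship .11.22..33
After op 5 (delete): buffer="kijidfi" (len 7), cursors c1@1 c2@3 c3@6, authorship .1.2..3
After op 6 (add_cursor(7)): buffer="kijidfi" (len 7), cursors c1@1 c2@3 c3@6 c4@7, authorship .1.2..3
After op 7 (move_right): buffer="kijidfi" (len 7), cursors c1@2 c2@4 c3@7 c4@7, authorship .1.2..3

Answer: 2 4 7 7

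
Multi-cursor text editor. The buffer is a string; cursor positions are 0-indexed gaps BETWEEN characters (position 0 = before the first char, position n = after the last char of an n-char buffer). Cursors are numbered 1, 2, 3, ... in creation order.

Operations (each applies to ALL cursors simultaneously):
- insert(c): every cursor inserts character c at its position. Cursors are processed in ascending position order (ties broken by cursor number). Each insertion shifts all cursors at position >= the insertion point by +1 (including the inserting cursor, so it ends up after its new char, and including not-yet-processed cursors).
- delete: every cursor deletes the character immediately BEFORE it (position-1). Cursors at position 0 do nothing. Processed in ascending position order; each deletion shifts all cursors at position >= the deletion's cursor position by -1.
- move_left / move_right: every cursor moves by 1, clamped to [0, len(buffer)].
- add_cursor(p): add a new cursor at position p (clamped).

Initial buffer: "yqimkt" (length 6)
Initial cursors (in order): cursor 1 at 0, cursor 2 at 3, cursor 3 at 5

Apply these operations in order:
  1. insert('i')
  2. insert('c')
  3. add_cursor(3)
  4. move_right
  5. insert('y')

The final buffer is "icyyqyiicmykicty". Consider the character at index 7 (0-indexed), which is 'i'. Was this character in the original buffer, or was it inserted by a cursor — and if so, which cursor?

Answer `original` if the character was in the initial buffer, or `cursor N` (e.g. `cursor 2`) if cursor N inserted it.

After op 1 (insert('i')): buffer="iyqiimkit" (len 9), cursors c1@1 c2@5 c3@8, authorship 1...2..3.
After op 2 (insert('c')): buffer="icyqiicmkict" (len 12), cursors c1@2 c2@7 c3@11, authorship 11...22..33.
After op 3 (add_cursor(3)): buffer="icyqiicmkict" (len 12), cursors c1@2 c4@3 c2@7 c3@11, authorship 11...22..33.
After op 4 (move_right): buffer="icyqiicmkict" (len 12), cursors c1@3 c4@4 c2@8 c3@12, authorship 11...22..33.
After op 5 (insert('y')): buffer="icyyqyiicmykicty" (len 16), cursors c1@4 c4@6 c2@11 c3@16, authorship 11.1.4.22.2.33.3
Authorship (.=original, N=cursor N): 1 1 . 1 . 4 . 2 2 . 2 . 3 3 . 3
Index 7: author = 2

Answer: cursor 2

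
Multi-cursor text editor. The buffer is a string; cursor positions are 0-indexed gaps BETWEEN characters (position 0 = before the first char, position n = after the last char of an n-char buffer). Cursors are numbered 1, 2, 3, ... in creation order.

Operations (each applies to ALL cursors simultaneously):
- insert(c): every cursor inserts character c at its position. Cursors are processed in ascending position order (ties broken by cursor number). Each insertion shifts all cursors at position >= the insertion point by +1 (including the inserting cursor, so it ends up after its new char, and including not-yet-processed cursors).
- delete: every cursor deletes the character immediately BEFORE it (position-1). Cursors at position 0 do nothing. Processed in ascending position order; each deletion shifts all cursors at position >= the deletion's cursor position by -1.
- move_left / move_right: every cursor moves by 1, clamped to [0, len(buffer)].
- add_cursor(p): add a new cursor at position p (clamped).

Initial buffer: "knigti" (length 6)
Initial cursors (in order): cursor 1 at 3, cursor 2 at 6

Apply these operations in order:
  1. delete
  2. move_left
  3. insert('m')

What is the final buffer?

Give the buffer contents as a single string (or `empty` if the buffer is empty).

Answer: kmngmt

Derivation:
After op 1 (delete): buffer="kngt" (len 4), cursors c1@2 c2@4, authorship ....
After op 2 (move_left): buffer="kngt" (len 4), cursors c1@1 c2@3, authorship ....
After op 3 (insert('m')): buffer="kmngmt" (len 6), cursors c1@2 c2@5, authorship .1..2.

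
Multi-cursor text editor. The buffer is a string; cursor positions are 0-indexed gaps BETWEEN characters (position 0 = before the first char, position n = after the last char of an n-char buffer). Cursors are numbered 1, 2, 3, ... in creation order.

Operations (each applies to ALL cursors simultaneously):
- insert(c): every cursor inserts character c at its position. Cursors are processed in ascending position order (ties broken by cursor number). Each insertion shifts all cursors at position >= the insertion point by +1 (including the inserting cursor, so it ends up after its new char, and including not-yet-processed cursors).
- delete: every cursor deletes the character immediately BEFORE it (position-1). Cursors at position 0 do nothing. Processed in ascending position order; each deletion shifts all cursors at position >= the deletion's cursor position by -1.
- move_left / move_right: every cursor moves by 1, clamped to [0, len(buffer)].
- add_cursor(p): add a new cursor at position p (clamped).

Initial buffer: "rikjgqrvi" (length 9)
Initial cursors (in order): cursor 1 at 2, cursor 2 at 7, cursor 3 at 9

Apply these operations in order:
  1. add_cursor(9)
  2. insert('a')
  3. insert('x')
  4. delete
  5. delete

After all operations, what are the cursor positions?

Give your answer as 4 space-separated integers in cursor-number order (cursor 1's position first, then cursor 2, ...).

Answer: 2 7 9 9

Derivation:
After op 1 (add_cursor(9)): buffer="rikjgqrvi" (len 9), cursors c1@2 c2@7 c3@9 c4@9, authorship .........
After op 2 (insert('a')): buffer="riakjgqraviaa" (len 13), cursors c1@3 c2@9 c3@13 c4@13, authorship ..1.....2..34
After op 3 (insert('x')): buffer="riaxkjgqraxviaaxx" (len 17), cursors c1@4 c2@11 c3@17 c4@17, authorship ..11.....22..3434
After op 4 (delete): buffer="riakjgqraviaa" (len 13), cursors c1@3 c2@9 c3@13 c4@13, authorship ..1.....2..34
After op 5 (delete): buffer="rikjgqrvi" (len 9), cursors c1@2 c2@7 c3@9 c4@9, authorship .........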